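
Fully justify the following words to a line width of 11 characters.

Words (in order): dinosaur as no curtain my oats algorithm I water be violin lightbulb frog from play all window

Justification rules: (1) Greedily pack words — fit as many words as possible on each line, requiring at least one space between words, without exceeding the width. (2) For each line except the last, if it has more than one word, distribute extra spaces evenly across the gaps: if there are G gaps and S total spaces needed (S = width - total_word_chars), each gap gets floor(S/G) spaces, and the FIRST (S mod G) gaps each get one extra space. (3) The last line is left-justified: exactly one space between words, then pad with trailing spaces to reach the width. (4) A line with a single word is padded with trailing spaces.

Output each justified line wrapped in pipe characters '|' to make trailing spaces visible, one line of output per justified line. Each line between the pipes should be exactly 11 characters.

Answer: |dinosaur as|
|no  curtain|
|my     oats|
|algorithm I|
|water    be|
|violin     |
|lightbulb  |
|frog   from|
|play    all|
|window     |

Derivation:
Line 1: ['dinosaur', 'as'] (min_width=11, slack=0)
Line 2: ['no', 'curtain'] (min_width=10, slack=1)
Line 3: ['my', 'oats'] (min_width=7, slack=4)
Line 4: ['algorithm', 'I'] (min_width=11, slack=0)
Line 5: ['water', 'be'] (min_width=8, slack=3)
Line 6: ['violin'] (min_width=6, slack=5)
Line 7: ['lightbulb'] (min_width=9, slack=2)
Line 8: ['frog', 'from'] (min_width=9, slack=2)
Line 9: ['play', 'all'] (min_width=8, slack=3)
Line 10: ['window'] (min_width=6, slack=5)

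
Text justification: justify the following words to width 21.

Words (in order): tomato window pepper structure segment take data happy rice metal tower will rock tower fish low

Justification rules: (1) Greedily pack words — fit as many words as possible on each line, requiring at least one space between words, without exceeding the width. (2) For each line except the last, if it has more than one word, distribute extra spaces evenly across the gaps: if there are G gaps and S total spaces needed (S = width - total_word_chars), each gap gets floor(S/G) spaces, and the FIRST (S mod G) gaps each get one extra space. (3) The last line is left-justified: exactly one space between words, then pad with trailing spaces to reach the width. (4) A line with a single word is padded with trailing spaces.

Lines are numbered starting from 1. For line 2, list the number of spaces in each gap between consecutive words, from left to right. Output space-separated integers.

Answer: 5

Derivation:
Line 1: ['tomato', 'window', 'pepper'] (min_width=20, slack=1)
Line 2: ['structure', 'segment'] (min_width=17, slack=4)
Line 3: ['take', 'data', 'happy', 'rice'] (min_width=20, slack=1)
Line 4: ['metal', 'tower', 'will', 'rock'] (min_width=21, slack=0)
Line 5: ['tower', 'fish', 'low'] (min_width=14, slack=7)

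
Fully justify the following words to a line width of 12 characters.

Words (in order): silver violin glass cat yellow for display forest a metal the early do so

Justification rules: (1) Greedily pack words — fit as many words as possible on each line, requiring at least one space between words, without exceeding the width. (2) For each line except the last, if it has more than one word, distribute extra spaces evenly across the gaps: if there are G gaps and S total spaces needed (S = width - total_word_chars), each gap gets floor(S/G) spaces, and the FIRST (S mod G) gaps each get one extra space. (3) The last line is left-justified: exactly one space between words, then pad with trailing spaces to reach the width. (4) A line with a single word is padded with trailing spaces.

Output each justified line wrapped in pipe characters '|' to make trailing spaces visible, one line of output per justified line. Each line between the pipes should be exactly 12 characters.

Line 1: ['silver'] (min_width=6, slack=6)
Line 2: ['violin', 'glass'] (min_width=12, slack=0)
Line 3: ['cat', 'yellow'] (min_width=10, slack=2)
Line 4: ['for', 'display'] (min_width=11, slack=1)
Line 5: ['forest', 'a'] (min_width=8, slack=4)
Line 6: ['metal', 'the'] (min_width=9, slack=3)
Line 7: ['early', 'do', 'so'] (min_width=11, slack=1)

Answer: |silver      |
|violin glass|
|cat   yellow|
|for  display|
|forest     a|
|metal    the|
|early do so |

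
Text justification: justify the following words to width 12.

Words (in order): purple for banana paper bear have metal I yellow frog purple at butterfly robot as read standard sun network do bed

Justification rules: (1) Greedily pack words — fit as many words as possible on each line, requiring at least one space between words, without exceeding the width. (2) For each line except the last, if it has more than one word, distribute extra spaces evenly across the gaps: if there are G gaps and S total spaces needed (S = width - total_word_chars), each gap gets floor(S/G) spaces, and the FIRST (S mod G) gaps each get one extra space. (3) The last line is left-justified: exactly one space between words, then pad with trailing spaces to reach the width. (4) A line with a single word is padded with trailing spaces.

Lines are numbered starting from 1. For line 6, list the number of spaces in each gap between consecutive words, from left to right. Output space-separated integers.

Answer: 4

Derivation:
Line 1: ['purple', 'for'] (min_width=10, slack=2)
Line 2: ['banana', 'paper'] (min_width=12, slack=0)
Line 3: ['bear', 'have'] (min_width=9, slack=3)
Line 4: ['metal', 'I'] (min_width=7, slack=5)
Line 5: ['yellow', 'frog'] (min_width=11, slack=1)
Line 6: ['purple', 'at'] (min_width=9, slack=3)
Line 7: ['butterfly'] (min_width=9, slack=3)
Line 8: ['robot', 'as'] (min_width=8, slack=4)
Line 9: ['read'] (min_width=4, slack=8)
Line 10: ['standard', 'sun'] (min_width=12, slack=0)
Line 11: ['network', 'do'] (min_width=10, slack=2)
Line 12: ['bed'] (min_width=3, slack=9)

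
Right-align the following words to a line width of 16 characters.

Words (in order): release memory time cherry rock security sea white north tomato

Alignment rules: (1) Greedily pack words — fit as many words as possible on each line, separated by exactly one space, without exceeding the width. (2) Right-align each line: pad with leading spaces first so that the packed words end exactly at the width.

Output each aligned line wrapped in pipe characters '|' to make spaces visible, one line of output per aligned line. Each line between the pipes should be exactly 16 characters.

Line 1: ['release', 'memory'] (min_width=14, slack=2)
Line 2: ['time', 'cherry', 'rock'] (min_width=16, slack=0)
Line 3: ['security', 'sea'] (min_width=12, slack=4)
Line 4: ['white', 'north'] (min_width=11, slack=5)
Line 5: ['tomato'] (min_width=6, slack=10)

Answer: |  release memory|
|time cherry rock|
|    security sea|
|     white north|
|          tomato|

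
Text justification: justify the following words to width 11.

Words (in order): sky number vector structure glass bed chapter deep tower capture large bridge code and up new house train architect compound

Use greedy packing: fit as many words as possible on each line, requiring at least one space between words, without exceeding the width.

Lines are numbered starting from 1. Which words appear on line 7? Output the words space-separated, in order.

Line 1: ['sky', 'number'] (min_width=10, slack=1)
Line 2: ['vector'] (min_width=6, slack=5)
Line 3: ['structure'] (min_width=9, slack=2)
Line 4: ['glass', 'bed'] (min_width=9, slack=2)
Line 5: ['chapter'] (min_width=7, slack=4)
Line 6: ['deep', 'tower'] (min_width=10, slack=1)
Line 7: ['capture'] (min_width=7, slack=4)
Line 8: ['large'] (min_width=5, slack=6)
Line 9: ['bridge', 'code'] (min_width=11, slack=0)
Line 10: ['and', 'up', 'new'] (min_width=10, slack=1)
Line 11: ['house', 'train'] (min_width=11, slack=0)
Line 12: ['architect'] (min_width=9, slack=2)
Line 13: ['compound'] (min_width=8, slack=3)

Answer: capture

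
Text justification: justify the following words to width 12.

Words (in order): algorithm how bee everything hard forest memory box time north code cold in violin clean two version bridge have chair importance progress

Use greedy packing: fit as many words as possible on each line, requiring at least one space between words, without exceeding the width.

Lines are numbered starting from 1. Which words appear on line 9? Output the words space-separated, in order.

Line 1: ['algorithm'] (min_width=9, slack=3)
Line 2: ['how', 'bee'] (min_width=7, slack=5)
Line 3: ['everything'] (min_width=10, slack=2)
Line 4: ['hard', 'forest'] (min_width=11, slack=1)
Line 5: ['memory', 'box'] (min_width=10, slack=2)
Line 6: ['time', 'north'] (min_width=10, slack=2)
Line 7: ['code', 'cold', 'in'] (min_width=12, slack=0)
Line 8: ['violin', 'clean'] (min_width=12, slack=0)
Line 9: ['two', 'version'] (min_width=11, slack=1)
Line 10: ['bridge', 'have'] (min_width=11, slack=1)
Line 11: ['chair'] (min_width=5, slack=7)
Line 12: ['importance'] (min_width=10, slack=2)
Line 13: ['progress'] (min_width=8, slack=4)

Answer: two version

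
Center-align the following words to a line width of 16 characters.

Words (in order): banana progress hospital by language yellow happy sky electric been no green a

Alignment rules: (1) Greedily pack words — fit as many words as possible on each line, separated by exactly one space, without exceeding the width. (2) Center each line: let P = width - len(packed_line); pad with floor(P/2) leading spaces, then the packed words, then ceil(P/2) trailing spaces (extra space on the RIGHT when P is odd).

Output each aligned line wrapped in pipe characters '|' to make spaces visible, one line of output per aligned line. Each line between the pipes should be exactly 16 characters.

Answer: |banana progress |
|  hospital by   |
|language yellow |
|   happy sky    |
|electric been no|
|    green a     |

Derivation:
Line 1: ['banana', 'progress'] (min_width=15, slack=1)
Line 2: ['hospital', 'by'] (min_width=11, slack=5)
Line 3: ['language', 'yellow'] (min_width=15, slack=1)
Line 4: ['happy', 'sky'] (min_width=9, slack=7)
Line 5: ['electric', 'been', 'no'] (min_width=16, slack=0)
Line 6: ['green', 'a'] (min_width=7, slack=9)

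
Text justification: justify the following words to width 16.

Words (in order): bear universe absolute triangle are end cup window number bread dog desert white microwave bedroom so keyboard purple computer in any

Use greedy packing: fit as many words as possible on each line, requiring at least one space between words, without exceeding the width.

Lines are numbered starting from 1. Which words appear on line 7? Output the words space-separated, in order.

Answer: microwave

Derivation:
Line 1: ['bear', 'universe'] (min_width=13, slack=3)
Line 2: ['absolute'] (min_width=8, slack=8)
Line 3: ['triangle', 'are', 'end'] (min_width=16, slack=0)
Line 4: ['cup', 'window'] (min_width=10, slack=6)
Line 5: ['number', 'bread', 'dog'] (min_width=16, slack=0)
Line 6: ['desert', 'white'] (min_width=12, slack=4)
Line 7: ['microwave'] (min_width=9, slack=7)
Line 8: ['bedroom', 'so'] (min_width=10, slack=6)
Line 9: ['keyboard', 'purple'] (min_width=15, slack=1)
Line 10: ['computer', 'in', 'any'] (min_width=15, slack=1)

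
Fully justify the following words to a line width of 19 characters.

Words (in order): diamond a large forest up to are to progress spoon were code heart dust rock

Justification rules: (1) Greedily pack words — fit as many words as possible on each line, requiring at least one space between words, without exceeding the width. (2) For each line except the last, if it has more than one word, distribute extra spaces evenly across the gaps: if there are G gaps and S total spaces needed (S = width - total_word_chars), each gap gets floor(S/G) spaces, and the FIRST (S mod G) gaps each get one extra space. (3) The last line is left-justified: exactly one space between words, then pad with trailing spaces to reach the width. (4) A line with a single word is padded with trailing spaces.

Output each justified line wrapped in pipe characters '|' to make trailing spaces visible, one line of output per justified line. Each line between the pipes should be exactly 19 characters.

Answer: |diamond   a   large|
|forest up to are to|
|progress spoon were|
|code   heart   dust|
|rock               |

Derivation:
Line 1: ['diamond', 'a', 'large'] (min_width=15, slack=4)
Line 2: ['forest', 'up', 'to', 'are', 'to'] (min_width=19, slack=0)
Line 3: ['progress', 'spoon', 'were'] (min_width=19, slack=0)
Line 4: ['code', 'heart', 'dust'] (min_width=15, slack=4)
Line 5: ['rock'] (min_width=4, slack=15)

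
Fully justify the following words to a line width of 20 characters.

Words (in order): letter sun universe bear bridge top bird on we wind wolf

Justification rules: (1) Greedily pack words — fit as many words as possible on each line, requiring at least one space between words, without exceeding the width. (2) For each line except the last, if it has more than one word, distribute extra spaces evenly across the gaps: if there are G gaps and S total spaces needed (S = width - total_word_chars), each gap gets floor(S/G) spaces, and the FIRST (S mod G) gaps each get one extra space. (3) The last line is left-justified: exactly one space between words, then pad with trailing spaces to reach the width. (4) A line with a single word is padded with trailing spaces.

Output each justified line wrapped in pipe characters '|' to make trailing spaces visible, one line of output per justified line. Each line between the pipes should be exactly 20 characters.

Line 1: ['letter', 'sun', 'universe'] (min_width=19, slack=1)
Line 2: ['bear', 'bridge', 'top', 'bird'] (min_width=20, slack=0)
Line 3: ['on', 'we', 'wind', 'wolf'] (min_width=15, slack=5)

Answer: |letter  sun universe|
|bear bridge top bird|
|on we wind wolf     |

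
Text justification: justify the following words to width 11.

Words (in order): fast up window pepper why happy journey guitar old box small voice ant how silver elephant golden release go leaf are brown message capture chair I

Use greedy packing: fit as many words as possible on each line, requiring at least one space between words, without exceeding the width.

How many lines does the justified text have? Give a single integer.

Answer: 17

Derivation:
Line 1: ['fast', 'up'] (min_width=7, slack=4)
Line 2: ['window'] (min_width=6, slack=5)
Line 3: ['pepper', 'why'] (min_width=10, slack=1)
Line 4: ['happy'] (min_width=5, slack=6)
Line 5: ['journey'] (min_width=7, slack=4)
Line 6: ['guitar', 'old'] (min_width=10, slack=1)
Line 7: ['box', 'small'] (min_width=9, slack=2)
Line 8: ['voice', 'ant'] (min_width=9, slack=2)
Line 9: ['how', 'silver'] (min_width=10, slack=1)
Line 10: ['elephant'] (min_width=8, slack=3)
Line 11: ['golden'] (min_width=6, slack=5)
Line 12: ['release', 'go'] (min_width=10, slack=1)
Line 13: ['leaf', 'are'] (min_width=8, slack=3)
Line 14: ['brown'] (min_width=5, slack=6)
Line 15: ['message'] (min_width=7, slack=4)
Line 16: ['capture'] (min_width=7, slack=4)
Line 17: ['chair', 'I'] (min_width=7, slack=4)
Total lines: 17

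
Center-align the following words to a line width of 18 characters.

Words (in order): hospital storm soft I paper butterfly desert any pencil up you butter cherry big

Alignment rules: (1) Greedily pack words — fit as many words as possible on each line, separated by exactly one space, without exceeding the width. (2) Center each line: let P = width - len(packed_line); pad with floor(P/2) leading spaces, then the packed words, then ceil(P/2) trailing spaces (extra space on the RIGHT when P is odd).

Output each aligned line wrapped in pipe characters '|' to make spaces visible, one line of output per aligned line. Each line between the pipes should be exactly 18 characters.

Line 1: ['hospital', 'storm'] (min_width=14, slack=4)
Line 2: ['soft', 'I', 'paper'] (min_width=12, slack=6)
Line 3: ['butterfly', 'desert'] (min_width=16, slack=2)
Line 4: ['any', 'pencil', 'up', 'you'] (min_width=17, slack=1)
Line 5: ['butter', 'cherry', 'big'] (min_width=17, slack=1)

Answer: |  hospital storm  |
|   soft I paper   |
| butterfly desert |
|any pencil up you |
|butter cherry big |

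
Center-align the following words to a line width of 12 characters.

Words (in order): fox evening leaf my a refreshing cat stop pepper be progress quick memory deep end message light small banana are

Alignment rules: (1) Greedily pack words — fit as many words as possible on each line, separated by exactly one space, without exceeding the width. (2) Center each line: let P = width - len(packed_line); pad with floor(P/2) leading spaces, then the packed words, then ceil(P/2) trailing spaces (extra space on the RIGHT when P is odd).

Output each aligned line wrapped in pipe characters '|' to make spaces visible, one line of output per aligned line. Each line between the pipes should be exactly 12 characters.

Answer: |fox evening |
| leaf my a  |
| refreshing |
|  cat stop  |
| pepper be  |
|  progress  |
|quick memory|
|  deep end  |
|  message   |
|light small |
| banana are |

Derivation:
Line 1: ['fox', 'evening'] (min_width=11, slack=1)
Line 2: ['leaf', 'my', 'a'] (min_width=9, slack=3)
Line 3: ['refreshing'] (min_width=10, slack=2)
Line 4: ['cat', 'stop'] (min_width=8, slack=4)
Line 5: ['pepper', 'be'] (min_width=9, slack=3)
Line 6: ['progress'] (min_width=8, slack=4)
Line 7: ['quick', 'memory'] (min_width=12, slack=0)
Line 8: ['deep', 'end'] (min_width=8, slack=4)
Line 9: ['message'] (min_width=7, slack=5)
Line 10: ['light', 'small'] (min_width=11, slack=1)
Line 11: ['banana', 'are'] (min_width=10, slack=2)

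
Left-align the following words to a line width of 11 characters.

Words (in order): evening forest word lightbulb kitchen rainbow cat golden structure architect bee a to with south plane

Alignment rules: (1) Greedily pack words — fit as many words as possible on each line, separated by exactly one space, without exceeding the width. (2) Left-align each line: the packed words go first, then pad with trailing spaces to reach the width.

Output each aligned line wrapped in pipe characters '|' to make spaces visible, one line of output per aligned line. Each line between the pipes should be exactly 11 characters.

Line 1: ['evening'] (min_width=7, slack=4)
Line 2: ['forest', 'word'] (min_width=11, slack=0)
Line 3: ['lightbulb'] (min_width=9, slack=2)
Line 4: ['kitchen'] (min_width=7, slack=4)
Line 5: ['rainbow', 'cat'] (min_width=11, slack=0)
Line 6: ['golden'] (min_width=6, slack=5)
Line 7: ['structure'] (min_width=9, slack=2)
Line 8: ['architect'] (min_width=9, slack=2)
Line 9: ['bee', 'a', 'to'] (min_width=8, slack=3)
Line 10: ['with', 'south'] (min_width=10, slack=1)
Line 11: ['plane'] (min_width=5, slack=6)

Answer: |evening    |
|forest word|
|lightbulb  |
|kitchen    |
|rainbow cat|
|golden     |
|structure  |
|architect  |
|bee a to   |
|with south |
|plane      |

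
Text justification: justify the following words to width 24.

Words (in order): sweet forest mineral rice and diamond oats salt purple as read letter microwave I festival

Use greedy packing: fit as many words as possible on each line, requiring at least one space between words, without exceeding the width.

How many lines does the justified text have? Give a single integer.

Answer: 5

Derivation:
Line 1: ['sweet', 'forest', 'mineral'] (min_width=20, slack=4)
Line 2: ['rice', 'and', 'diamond', 'oats'] (min_width=21, slack=3)
Line 3: ['salt', 'purple', 'as', 'read'] (min_width=19, slack=5)
Line 4: ['letter', 'microwave', 'I'] (min_width=18, slack=6)
Line 5: ['festival'] (min_width=8, slack=16)
Total lines: 5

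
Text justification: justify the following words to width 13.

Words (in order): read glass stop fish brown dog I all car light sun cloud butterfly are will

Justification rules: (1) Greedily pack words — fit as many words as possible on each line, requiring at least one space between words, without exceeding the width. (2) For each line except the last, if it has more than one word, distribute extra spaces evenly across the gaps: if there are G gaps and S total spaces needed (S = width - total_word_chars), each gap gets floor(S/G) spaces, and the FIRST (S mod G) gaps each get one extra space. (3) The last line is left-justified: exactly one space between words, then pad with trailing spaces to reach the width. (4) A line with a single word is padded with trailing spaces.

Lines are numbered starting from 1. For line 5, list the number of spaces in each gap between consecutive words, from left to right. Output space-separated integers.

Answer: 5

Derivation:
Line 1: ['read', 'glass'] (min_width=10, slack=3)
Line 2: ['stop', 'fish'] (min_width=9, slack=4)
Line 3: ['brown', 'dog', 'I'] (min_width=11, slack=2)
Line 4: ['all', 'car', 'light'] (min_width=13, slack=0)
Line 5: ['sun', 'cloud'] (min_width=9, slack=4)
Line 6: ['butterfly', 'are'] (min_width=13, slack=0)
Line 7: ['will'] (min_width=4, slack=9)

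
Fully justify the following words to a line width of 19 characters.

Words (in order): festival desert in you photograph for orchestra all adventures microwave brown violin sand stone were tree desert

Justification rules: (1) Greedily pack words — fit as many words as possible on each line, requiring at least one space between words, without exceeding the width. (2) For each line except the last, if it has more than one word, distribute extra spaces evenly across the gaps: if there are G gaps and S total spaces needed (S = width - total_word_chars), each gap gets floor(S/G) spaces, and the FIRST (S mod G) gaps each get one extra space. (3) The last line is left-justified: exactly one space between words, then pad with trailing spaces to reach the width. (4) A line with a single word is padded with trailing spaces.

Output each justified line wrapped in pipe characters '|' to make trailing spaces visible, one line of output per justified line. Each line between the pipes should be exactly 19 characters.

Line 1: ['festival', 'desert', 'in'] (min_width=18, slack=1)
Line 2: ['you', 'photograph', 'for'] (min_width=18, slack=1)
Line 3: ['orchestra', 'all'] (min_width=13, slack=6)
Line 4: ['adventures'] (min_width=10, slack=9)
Line 5: ['microwave', 'brown'] (min_width=15, slack=4)
Line 6: ['violin', 'sand', 'stone'] (min_width=17, slack=2)
Line 7: ['were', 'tree', 'desert'] (min_width=16, slack=3)

Answer: |festival  desert in|
|you  photograph for|
|orchestra       all|
|adventures         |
|microwave     brown|
|violin  sand  stone|
|were tree desert   |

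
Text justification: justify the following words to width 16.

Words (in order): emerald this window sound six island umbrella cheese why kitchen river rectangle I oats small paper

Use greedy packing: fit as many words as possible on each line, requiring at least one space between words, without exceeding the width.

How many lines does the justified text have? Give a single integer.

Line 1: ['emerald', 'this'] (min_width=12, slack=4)
Line 2: ['window', 'sound', 'six'] (min_width=16, slack=0)
Line 3: ['island', 'umbrella'] (min_width=15, slack=1)
Line 4: ['cheese', 'why'] (min_width=10, slack=6)
Line 5: ['kitchen', 'river'] (min_width=13, slack=3)
Line 6: ['rectangle', 'I', 'oats'] (min_width=16, slack=0)
Line 7: ['small', 'paper'] (min_width=11, slack=5)
Total lines: 7

Answer: 7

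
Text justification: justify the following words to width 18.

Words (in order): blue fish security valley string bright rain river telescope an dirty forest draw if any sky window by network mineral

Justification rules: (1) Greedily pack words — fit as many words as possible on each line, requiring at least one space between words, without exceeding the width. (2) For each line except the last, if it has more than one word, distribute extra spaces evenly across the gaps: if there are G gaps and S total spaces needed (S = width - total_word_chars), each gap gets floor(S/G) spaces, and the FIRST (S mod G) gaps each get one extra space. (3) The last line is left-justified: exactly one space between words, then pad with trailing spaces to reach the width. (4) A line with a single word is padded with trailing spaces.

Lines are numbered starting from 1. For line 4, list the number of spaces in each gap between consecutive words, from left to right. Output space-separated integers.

Line 1: ['blue', 'fish', 'security'] (min_width=18, slack=0)
Line 2: ['valley', 'string'] (min_width=13, slack=5)
Line 3: ['bright', 'rain', 'river'] (min_width=17, slack=1)
Line 4: ['telescope', 'an', 'dirty'] (min_width=18, slack=0)
Line 5: ['forest', 'draw', 'if', 'any'] (min_width=18, slack=0)
Line 6: ['sky', 'window', 'by'] (min_width=13, slack=5)
Line 7: ['network', 'mineral'] (min_width=15, slack=3)

Answer: 1 1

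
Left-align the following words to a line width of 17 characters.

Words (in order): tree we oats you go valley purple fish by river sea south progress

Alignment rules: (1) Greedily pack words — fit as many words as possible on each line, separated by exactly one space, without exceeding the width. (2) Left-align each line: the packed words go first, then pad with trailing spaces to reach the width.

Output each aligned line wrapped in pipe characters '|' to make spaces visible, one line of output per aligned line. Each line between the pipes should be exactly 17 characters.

Answer: |tree we oats you |
|go valley purple |
|fish by river sea|
|south progress   |

Derivation:
Line 1: ['tree', 'we', 'oats', 'you'] (min_width=16, slack=1)
Line 2: ['go', 'valley', 'purple'] (min_width=16, slack=1)
Line 3: ['fish', 'by', 'river', 'sea'] (min_width=17, slack=0)
Line 4: ['south', 'progress'] (min_width=14, slack=3)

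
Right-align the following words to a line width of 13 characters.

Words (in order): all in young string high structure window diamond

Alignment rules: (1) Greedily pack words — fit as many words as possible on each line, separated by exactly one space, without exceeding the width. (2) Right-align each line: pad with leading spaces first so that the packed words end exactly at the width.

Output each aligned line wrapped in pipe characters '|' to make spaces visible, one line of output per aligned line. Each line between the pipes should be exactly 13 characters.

Line 1: ['all', 'in', 'young'] (min_width=12, slack=1)
Line 2: ['string', 'high'] (min_width=11, slack=2)
Line 3: ['structure'] (min_width=9, slack=4)
Line 4: ['window'] (min_width=6, slack=7)
Line 5: ['diamond'] (min_width=7, slack=6)

Answer: | all in young|
|  string high|
|    structure|
|       window|
|      diamond|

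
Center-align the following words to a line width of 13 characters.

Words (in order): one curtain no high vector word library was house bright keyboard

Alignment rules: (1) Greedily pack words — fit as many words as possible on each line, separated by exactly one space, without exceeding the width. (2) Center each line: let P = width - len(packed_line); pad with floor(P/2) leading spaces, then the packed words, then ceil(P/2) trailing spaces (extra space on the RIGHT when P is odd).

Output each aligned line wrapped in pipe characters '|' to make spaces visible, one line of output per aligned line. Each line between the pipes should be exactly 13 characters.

Answer: | one curtain |
|   no high   |
| vector word |
| library was |
|house bright |
|  keyboard   |

Derivation:
Line 1: ['one', 'curtain'] (min_width=11, slack=2)
Line 2: ['no', 'high'] (min_width=7, slack=6)
Line 3: ['vector', 'word'] (min_width=11, slack=2)
Line 4: ['library', 'was'] (min_width=11, slack=2)
Line 5: ['house', 'bright'] (min_width=12, slack=1)
Line 6: ['keyboard'] (min_width=8, slack=5)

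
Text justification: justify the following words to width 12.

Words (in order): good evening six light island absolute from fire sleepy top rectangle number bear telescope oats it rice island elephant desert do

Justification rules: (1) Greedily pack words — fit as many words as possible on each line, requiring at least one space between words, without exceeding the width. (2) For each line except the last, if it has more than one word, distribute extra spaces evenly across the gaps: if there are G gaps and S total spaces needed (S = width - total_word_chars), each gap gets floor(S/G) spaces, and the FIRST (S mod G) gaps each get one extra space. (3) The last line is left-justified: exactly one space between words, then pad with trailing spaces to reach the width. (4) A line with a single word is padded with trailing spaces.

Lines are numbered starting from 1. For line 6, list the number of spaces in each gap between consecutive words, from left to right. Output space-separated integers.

Answer: 3

Derivation:
Line 1: ['good', 'evening'] (min_width=12, slack=0)
Line 2: ['six', 'light'] (min_width=9, slack=3)
Line 3: ['island'] (min_width=6, slack=6)
Line 4: ['absolute'] (min_width=8, slack=4)
Line 5: ['from', 'fire'] (min_width=9, slack=3)
Line 6: ['sleepy', 'top'] (min_width=10, slack=2)
Line 7: ['rectangle'] (min_width=9, slack=3)
Line 8: ['number', 'bear'] (min_width=11, slack=1)
Line 9: ['telescope'] (min_width=9, slack=3)
Line 10: ['oats', 'it', 'rice'] (min_width=12, slack=0)
Line 11: ['island'] (min_width=6, slack=6)
Line 12: ['elephant'] (min_width=8, slack=4)
Line 13: ['desert', 'do'] (min_width=9, slack=3)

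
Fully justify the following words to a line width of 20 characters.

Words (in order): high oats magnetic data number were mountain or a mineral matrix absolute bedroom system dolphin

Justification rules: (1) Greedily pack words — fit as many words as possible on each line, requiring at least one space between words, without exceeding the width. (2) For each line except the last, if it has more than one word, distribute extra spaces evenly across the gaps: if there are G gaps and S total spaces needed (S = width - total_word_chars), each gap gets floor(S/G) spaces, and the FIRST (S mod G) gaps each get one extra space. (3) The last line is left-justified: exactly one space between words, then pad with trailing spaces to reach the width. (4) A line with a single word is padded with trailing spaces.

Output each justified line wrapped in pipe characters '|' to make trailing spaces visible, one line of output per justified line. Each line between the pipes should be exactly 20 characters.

Line 1: ['high', 'oats', 'magnetic'] (min_width=18, slack=2)
Line 2: ['data', 'number', 'were'] (min_width=16, slack=4)
Line 3: ['mountain', 'or', 'a'] (min_width=13, slack=7)
Line 4: ['mineral', 'matrix'] (min_width=14, slack=6)
Line 5: ['absolute', 'bedroom'] (min_width=16, slack=4)
Line 6: ['system', 'dolphin'] (min_width=14, slack=6)

Answer: |high  oats  magnetic|
|data   number   were|
|mountain     or    a|
|mineral       matrix|
|absolute     bedroom|
|system dolphin      |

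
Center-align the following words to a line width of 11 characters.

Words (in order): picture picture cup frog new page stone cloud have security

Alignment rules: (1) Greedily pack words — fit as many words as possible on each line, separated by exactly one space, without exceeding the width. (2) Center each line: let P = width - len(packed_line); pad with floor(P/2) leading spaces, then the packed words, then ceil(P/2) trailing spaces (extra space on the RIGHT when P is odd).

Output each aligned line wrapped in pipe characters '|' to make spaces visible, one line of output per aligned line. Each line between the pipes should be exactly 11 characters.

Answer: |  picture  |
|picture cup|
| frog new  |
|page stone |
|cloud have |
| security  |

Derivation:
Line 1: ['picture'] (min_width=7, slack=4)
Line 2: ['picture', 'cup'] (min_width=11, slack=0)
Line 3: ['frog', 'new'] (min_width=8, slack=3)
Line 4: ['page', 'stone'] (min_width=10, slack=1)
Line 5: ['cloud', 'have'] (min_width=10, slack=1)
Line 6: ['security'] (min_width=8, slack=3)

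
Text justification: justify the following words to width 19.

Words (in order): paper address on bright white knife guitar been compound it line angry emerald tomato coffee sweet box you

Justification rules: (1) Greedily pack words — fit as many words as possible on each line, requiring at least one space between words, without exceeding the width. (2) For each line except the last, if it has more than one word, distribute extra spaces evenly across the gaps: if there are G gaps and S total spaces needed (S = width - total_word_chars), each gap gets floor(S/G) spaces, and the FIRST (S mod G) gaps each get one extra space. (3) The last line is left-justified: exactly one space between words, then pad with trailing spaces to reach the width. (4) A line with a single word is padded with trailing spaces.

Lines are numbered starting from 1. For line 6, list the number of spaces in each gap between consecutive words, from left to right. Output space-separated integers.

Line 1: ['paper', 'address', 'on'] (min_width=16, slack=3)
Line 2: ['bright', 'white', 'knife'] (min_width=18, slack=1)
Line 3: ['guitar', 'been'] (min_width=11, slack=8)
Line 4: ['compound', 'it', 'line'] (min_width=16, slack=3)
Line 5: ['angry', 'emerald'] (min_width=13, slack=6)
Line 6: ['tomato', 'coffee', 'sweet'] (min_width=19, slack=0)
Line 7: ['box', 'you'] (min_width=7, slack=12)

Answer: 1 1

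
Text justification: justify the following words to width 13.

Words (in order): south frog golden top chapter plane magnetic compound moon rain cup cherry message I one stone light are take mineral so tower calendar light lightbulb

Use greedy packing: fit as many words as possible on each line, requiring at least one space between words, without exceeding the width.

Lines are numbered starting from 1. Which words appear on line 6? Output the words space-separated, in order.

Answer: rain cup

Derivation:
Line 1: ['south', 'frog'] (min_width=10, slack=3)
Line 2: ['golden', 'top'] (min_width=10, slack=3)
Line 3: ['chapter', 'plane'] (min_width=13, slack=0)
Line 4: ['magnetic'] (min_width=8, slack=5)
Line 5: ['compound', 'moon'] (min_width=13, slack=0)
Line 6: ['rain', 'cup'] (min_width=8, slack=5)
Line 7: ['cherry'] (min_width=6, slack=7)
Line 8: ['message', 'I', 'one'] (min_width=13, slack=0)
Line 9: ['stone', 'light'] (min_width=11, slack=2)
Line 10: ['are', 'take'] (min_width=8, slack=5)
Line 11: ['mineral', 'so'] (min_width=10, slack=3)
Line 12: ['tower'] (min_width=5, slack=8)
Line 13: ['calendar'] (min_width=8, slack=5)
Line 14: ['light'] (min_width=5, slack=8)
Line 15: ['lightbulb'] (min_width=9, slack=4)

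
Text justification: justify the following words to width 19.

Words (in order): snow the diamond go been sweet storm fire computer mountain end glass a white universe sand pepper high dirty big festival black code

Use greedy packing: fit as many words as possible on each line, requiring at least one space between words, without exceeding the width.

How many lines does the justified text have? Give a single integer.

Line 1: ['snow', 'the', 'diamond', 'go'] (min_width=19, slack=0)
Line 2: ['been', 'sweet', 'storm'] (min_width=16, slack=3)
Line 3: ['fire', 'computer'] (min_width=13, slack=6)
Line 4: ['mountain', 'end', 'glass'] (min_width=18, slack=1)
Line 5: ['a', 'white', 'universe'] (min_width=16, slack=3)
Line 6: ['sand', 'pepper', 'high'] (min_width=16, slack=3)
Line 7: ['dirty', 'big', 'festival'] (min_width=18, slack=1)
Line 8: ['black', 'code'] (min_width=10, slack=9)
Total lines: 8

Answer: 8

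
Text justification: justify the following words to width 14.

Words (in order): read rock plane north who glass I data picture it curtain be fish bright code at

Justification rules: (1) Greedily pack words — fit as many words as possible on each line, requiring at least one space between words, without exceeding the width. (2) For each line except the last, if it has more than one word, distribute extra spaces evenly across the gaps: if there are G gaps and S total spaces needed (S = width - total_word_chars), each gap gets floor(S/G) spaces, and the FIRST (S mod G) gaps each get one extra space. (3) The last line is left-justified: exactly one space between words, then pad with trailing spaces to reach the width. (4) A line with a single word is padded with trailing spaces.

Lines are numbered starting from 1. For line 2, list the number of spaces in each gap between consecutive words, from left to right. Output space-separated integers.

Line 1: ['read', 'rock'] (min_width=9, slack=5)
Line 2: ['plane', 'north'] (min_width=11, slack=3)
Line 3: ['who', 'glass', 'I'] (min_width=11, slack=3)
Line 4: ['data', 'picture'] (min_width=12, slack=2)
Line 5: ['it', 'curtain', 'be'] (min_width=13, slack=1)
Line 6: ['fish', 'bright'] (min_width=11, slack=3)
Line 7: ['code', 'at'] (min_width=7, slack=7)

Answer: 4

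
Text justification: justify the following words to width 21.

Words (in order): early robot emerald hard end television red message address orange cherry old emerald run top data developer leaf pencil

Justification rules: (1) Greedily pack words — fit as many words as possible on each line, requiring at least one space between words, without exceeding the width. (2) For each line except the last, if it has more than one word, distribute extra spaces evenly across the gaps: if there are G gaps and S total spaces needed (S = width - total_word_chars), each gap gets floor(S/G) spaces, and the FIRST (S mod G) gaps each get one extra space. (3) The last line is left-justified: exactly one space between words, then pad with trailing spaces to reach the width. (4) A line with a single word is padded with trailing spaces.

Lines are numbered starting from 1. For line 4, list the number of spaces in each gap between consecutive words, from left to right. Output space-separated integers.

Answer: 3 3

Derivation:
Line 1: ['early', 'robot', 'emerald'] (min_width=19, slack=2)
Line 2: ['hard', 'end', 'television'] (min_width=19, slack=2)
Line 3: ['red', 'message', 'address'] (min_width=19, slack=2)
Line 4: ['orange', 'cherry', 'old'] (min_width=17, slack=4)
Line 5: ['emerald', 'run', 'top', 'data'] (min_width=20, slack=1)
Line 6: ['developer', 'leaf', 'pencil'] (min_width=21, slack=0)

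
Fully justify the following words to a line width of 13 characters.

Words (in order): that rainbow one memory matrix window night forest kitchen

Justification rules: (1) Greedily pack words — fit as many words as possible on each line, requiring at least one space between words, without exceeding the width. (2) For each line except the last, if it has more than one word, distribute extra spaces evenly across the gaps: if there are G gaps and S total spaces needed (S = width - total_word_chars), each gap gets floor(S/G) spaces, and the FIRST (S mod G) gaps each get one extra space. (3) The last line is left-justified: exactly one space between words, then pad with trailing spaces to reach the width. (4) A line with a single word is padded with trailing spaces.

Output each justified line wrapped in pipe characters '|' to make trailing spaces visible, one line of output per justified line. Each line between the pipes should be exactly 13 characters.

Line 1: ['that', 'rainbow'] (min_width=12, slack=1)
Line 2: ['one', 'memory'] (min_width=10, slack=3)
Line 3: ['matrix', 'window'] (min_width=13, slack=0)
Line 4: ['night', 'forest'] (min_width=12, slack=1)
Line 5: ['kitchen'] (min_width=7, slack=6)

Answer: |that  rainbow|
|one    memory|
|matrix window|
|night  forest|
|kitchen      |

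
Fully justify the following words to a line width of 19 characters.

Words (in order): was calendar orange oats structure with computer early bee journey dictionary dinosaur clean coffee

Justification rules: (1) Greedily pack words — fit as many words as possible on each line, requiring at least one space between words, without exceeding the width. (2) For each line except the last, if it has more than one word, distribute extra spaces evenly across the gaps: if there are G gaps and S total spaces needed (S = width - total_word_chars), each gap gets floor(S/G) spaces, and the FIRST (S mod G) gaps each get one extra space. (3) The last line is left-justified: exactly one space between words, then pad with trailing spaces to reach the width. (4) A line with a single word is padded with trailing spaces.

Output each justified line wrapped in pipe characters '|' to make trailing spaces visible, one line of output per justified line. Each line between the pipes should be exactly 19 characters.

Answer: |was calendar orange|
|oats structure with|
|computer  early bee|
|journey  dictionary|
|dinosaur      clean|
|coffee             |

Derivation:
Line 1: ['was', 'calendar', 'orange'] (min_width=19, slack=0)
Line 2: ['oats', 'structure', 'with'] (min_width=19, slack=0)
Line 3: ['computer', 'early', 'bee'] (min_width=18, slack=1)
Line 4: ['journey', 'dictionary'] (min_width=18, slack=1)
Line 5: ['dinosaur', 'clean'] (min_width=14, slack=5)
Line 6: ['coffee'] (min_width=6, slack=13)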